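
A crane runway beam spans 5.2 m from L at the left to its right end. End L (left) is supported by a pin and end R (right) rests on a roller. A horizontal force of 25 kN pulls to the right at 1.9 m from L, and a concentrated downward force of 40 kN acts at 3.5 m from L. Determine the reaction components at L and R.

L_x = -25.00 kN, L_y = 13.08 kN, R_y = 26.92 kN

Moments about L: R_y·5.2 − 40·3.5 = 0 → R_y = 140/5.2 = 26.9231 ≈ 26.92 kN.
ΣF_y = 0: L_y + 26.9231 − 40 = 0 → L_y = 13.08 kN.
ΣF_x = 0: L_x + 25 = 0 → L_x = -25.00 kN.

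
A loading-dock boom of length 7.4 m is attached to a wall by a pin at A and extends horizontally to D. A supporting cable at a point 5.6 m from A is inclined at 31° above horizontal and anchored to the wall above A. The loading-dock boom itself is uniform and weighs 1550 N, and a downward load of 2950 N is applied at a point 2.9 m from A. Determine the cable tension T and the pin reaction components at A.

ΣM about A: T·sin31°·5.6 − 1550·3.7 − 2950·2.9 = 0 → T = 14290/(5.6·0.515038) = 4954.56 ≈ 4955 N.
ΣF_x = 0: A_x − T·cos31° = 0 → A_x = 4954.56 × 0.857167 = 4247 N.
ΣF_y = 0: A_y + T·sin31° − 1550 − 2950 = 0 → A_y = 4500 − 4954.56 × 0.515038 = 1948 N.

T = 4955 N, A_x = 4247 N, A_y = 1948 N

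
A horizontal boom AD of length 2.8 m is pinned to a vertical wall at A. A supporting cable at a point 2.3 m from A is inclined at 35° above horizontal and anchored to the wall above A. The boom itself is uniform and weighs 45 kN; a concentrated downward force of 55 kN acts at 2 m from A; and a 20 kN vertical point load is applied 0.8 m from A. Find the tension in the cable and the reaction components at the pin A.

ΣM about A: T·sin35°·2.3 − 45·1.4 − 55·2 − 20·0.8 = 0 → T = 189/(2.3·0.573576) = 143.266 ≈ 143.3 kN.
ΣF_x = 0: A_x − T·cos35° = 0 → A_x = 143.266 × 0.819152 = 117.4 kN.
ΣF_y = 0: A_y + T·sin35° − 45 − 55 − 20 = 0 → A_y = 120 − 143.266 × 0.573576 = 37.83 kN.

T = 143.3 kN, A_x = 117.4 kN, A_y = 37.83 kN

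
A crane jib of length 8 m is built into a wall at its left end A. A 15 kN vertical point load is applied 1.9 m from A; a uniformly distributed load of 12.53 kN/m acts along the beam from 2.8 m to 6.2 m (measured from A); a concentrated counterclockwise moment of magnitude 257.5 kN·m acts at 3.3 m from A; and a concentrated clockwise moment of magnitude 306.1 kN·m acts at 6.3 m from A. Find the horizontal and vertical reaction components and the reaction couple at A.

Resultant of the distributed load: 12.53 × 3.4 = 42.602 kN at 4.5 m from A.
ΣF_x = 0: A_x = 0.
ΣF_y = 0: A_y − 15 − 12.53·3.4 = 0 → A_y = 57.60 kN.
ΣM about A: M_A − 15·1.9 − (12.53·3.4)·4.5 + 257.5 − 306.1 = 0 → M_A = 268.8 kN·m.

A_x = 0, A_y = 57.60 kN, M_A = 268.8 kN·m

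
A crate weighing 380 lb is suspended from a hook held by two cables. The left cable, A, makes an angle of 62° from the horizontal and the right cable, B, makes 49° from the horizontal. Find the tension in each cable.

ΣF_x = 0: −T_A·cos62° + T_B·cos49° = 0 → T_B = 0.715593·T_A.
ΣF_y = 0: T_A·sin62° + T_B·sin49° = 380.
Substitute: T_A·(0.882948 + 0.715593·0.75471) = 380 → T_A = 267.039 ≈ 267.0 lb.
Then T_B = 0.715593 × 267.039 = 191.1 lb.

T_A = 267.0 lb, T_B = 191.1 lb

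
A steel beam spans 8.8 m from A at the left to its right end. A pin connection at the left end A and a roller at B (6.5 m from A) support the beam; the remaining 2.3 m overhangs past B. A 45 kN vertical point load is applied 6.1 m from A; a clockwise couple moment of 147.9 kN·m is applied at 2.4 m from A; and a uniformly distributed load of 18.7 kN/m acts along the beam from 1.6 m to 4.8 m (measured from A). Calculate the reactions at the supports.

Resultant of the distributed load: 18.7 × 3.2 = 59.84 kN at 3.2 m from A.
Moments about A: B_y·6.5 − 45·6.1 − 147.9 − (18.7·3.2)·3.2 = 0 → B_y = 613.888/6.5 = 94.4443 ≈ 94.44 kN.
ΣF_y = 0: A_y + 94.4443 − 45 − 18.7·3.2 = 0 → A_y = 10.40 kN.
ΣF_x = 0: no horizontal applied forces, so A_x = 0.

A_x = 0, A_y = 10.40 kN, B_y = 94.44 kN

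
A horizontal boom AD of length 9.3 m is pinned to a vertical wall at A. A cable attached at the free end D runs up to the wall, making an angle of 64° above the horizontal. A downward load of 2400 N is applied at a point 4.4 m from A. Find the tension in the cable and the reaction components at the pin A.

ΣM about A: T·sin64°·9.3 − 2400·4.4 = 0 → T = 10560/(9.3·0.898794) = 1263.34 ≈ 1263 N.
ΣF_x = 0: A_x − T·cos64° = 0 → A_x = 1263.34 × 0.438371 = 553.8 N.
ΣF_y = 0: A_y + T·sin64° − 2400 = 0 → A_y = 2400 − 1263.34 × 0.898794 = 1265 N.

T = 1263 N, A_x = 553.8 N, A_y = 1265 N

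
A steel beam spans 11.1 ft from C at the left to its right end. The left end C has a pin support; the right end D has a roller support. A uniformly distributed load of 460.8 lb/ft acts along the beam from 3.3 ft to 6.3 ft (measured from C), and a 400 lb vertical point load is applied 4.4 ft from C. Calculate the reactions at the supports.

C_x = 0, C_y = 1026 lb, D_y = 756.4 lb

Resultant of the distributed load: 460.8 × 3 = 1382.4 lb at 4.8 ft from C.
ΣM about C: D_y·11.1 − (460.8·3)·4.8 − 400·4.4 = 0 → D_y = 8395.52/11.1 = 756.353 ≈ 756.4 lb.
ΣF_y = 0: C_y + 756.353 − 460.8·3 − 400 = 0 → C_y = 1026 lb.
ΣF_x = 0: no horizontal applied forces, so C_x = 0.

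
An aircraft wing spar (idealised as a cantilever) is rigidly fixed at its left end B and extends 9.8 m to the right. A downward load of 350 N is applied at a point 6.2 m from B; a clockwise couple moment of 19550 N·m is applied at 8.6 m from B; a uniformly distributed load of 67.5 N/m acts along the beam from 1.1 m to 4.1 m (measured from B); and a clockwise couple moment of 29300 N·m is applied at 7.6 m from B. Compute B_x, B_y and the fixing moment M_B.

B_x = 0, B_y = 552.5 N, M_B = 51550 N·m

Resultant of the distributed load: 67.5 × 3 = 202.5 N at 2.6 m from B.
ΣF_x = 0: B_x = 0.
ΣF_y = 0: B_y − 350 − 67.5·3 = 0 → B_y = 552.5 N.
ΣM about B: M_B − 350·6.2 − 19550 − (67.5·3)·2.6 − 29300 = 0 → M_B = 51550 N·m.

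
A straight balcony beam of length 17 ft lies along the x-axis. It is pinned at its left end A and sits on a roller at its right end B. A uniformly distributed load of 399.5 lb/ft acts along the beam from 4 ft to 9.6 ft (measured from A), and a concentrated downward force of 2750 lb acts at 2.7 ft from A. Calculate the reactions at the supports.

Resultant of the distributed load: 399.5 × 5.6 = 2237.2 lb at 6.8 ft from A.
Moments about A: B_y·17 − (399.5·5.6)·6.8 − 2750·2.7 = 0 → B_y = 22637.96/17 = 1331.64 ≈ 1332 lb.
ΣF_y = 0: A_y + 1331.64 − 399.5·5.6 − 2750 = 0 → A_y = 3656 lb.
ΣF_x = 0: no horizontal applied forces, so A_x = 0.

A_x = 0, A_y = 3656 lb, B_y = 1332 lb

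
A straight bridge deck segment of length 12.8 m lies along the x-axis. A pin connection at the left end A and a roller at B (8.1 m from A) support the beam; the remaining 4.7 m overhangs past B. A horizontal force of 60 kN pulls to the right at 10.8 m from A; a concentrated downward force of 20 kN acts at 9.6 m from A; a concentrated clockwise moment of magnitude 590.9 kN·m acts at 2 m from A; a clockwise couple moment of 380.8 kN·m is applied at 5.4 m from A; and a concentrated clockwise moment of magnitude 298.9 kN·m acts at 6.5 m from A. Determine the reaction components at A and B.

A_x = -60.00 kN, A_y = -160.6 kN, B_y = 180.6 kN

Taking moments about A: B_y·8.1 − 20·9.6 − 590.9 − 380.8 − 298.9 = 0 → B_y = 1462.6/8.1 = 180.568 ≈ 180.6 kN.
ΣF_y = 0: A_y + 180.568 − 20 = 0 → A_y = -160.6 kN.
ΣF_x = 0: A_x + 60 = 0 → A_x = -60.00 kN.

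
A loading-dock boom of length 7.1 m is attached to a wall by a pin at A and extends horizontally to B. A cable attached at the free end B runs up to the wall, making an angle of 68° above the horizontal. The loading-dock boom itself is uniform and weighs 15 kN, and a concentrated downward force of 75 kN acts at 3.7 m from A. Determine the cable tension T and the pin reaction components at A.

T = 50.24 kN, A_x = 18.82 kN, A_y = 43.42 kN

ΣM about A: T·sin68°·7.1 − 15·3.55 − 75·3.7 = 0 → T = 330.75/(7.1·0.927184) = 50.243 ≈ 50.24 kN.
ΣF_x = 0: A_x − T·cos68° = 0 → A_x = 50.243 × 0.374607 = 18.82 kN.
ΣF_y = 0: A_y + T·sin68° − 15 − 75 = 0 → A_y = 90 − 50.243 × 0.927184 = 43.42 kN.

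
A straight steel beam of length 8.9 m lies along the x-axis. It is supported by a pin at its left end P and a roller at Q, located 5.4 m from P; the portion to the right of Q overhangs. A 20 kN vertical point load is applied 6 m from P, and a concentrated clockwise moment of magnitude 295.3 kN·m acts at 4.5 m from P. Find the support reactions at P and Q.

Taking moments about P: Q_y·5.4 − 20·6 − 295.3 = 0 → Q_y = 415.3/5.4 = 76.9074 ≈ 76.91 kN.
ΣF_y = 0: P_y + 76.9074 − 20 = 0 → P_y = -56.91 kN.
ΣF_x = 0: no horizontal applied forces, so P_x = 0.

P_x = 0, P_y = -56.91 kN, Q_y = 76.91 kN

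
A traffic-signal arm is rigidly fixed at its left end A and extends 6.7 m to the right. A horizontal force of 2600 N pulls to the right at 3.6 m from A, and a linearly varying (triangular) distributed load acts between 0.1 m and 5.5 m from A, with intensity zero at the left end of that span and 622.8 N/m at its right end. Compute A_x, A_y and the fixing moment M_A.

A_x = -2600 N, A_y = 1682 N, M_A = 6222 N·m

Resultant of the triangular load: ½ × 622.8 × 5.4 = 1681.56 N, acting at 3.7 m from A (one-third of the span from the peak).
ΣF_x = 0: A_x + 2600 = 0 → A_x = -2600 N.
ΣF_y = 0: A_y − ½·622.8·5.4 = 0 → A_y = 1682 N.
ΣM about A: M_A − (½·622.8·5.4)·3.7 = 0 → M_A = 6222 N·m.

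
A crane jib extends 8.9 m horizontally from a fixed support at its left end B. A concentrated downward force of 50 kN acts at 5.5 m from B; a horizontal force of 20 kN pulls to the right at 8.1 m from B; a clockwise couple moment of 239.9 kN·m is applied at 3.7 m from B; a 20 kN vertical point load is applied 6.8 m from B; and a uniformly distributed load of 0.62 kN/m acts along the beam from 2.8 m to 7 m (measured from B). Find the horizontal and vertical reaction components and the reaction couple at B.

B_x = -20.00 kN, B_y = 72.60 kN, M_B = 663.7 kN·m

Resultant of the distributed load: 0.62 × 4.2 = 2.604 kN at 4.9 m from B.
ΣF_x = 0: B_x + 20 = 0 → B_x = -20.00 kN.
ΣF_y = 0: B_y − 50 − 20 − 0.62·4.2 = 0 → B_y = 72.60 kN.
ΣM about B: M_B − 50·5.5 − 239.9 − 20·6.8 − (0.62·4.2)·4.9 = 0 → M_B = 663.7 kN·m.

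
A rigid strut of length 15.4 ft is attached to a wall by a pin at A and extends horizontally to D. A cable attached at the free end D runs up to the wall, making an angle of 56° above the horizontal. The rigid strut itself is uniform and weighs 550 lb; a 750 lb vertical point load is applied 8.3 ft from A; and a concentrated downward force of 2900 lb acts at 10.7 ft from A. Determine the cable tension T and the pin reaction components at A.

ΣM about A: T·sin56°·15.4 − 550·7.7 − 750·8.3 − 2900·10.7 = 0 → T = 41490/(15.4·0.829038) = 3249.74 ≈ 3250 lb.
ΣF_x = 0: A_x − T·cos56° = 0 → A_x = 3249.74 × 0.559193 = 1817 lb.
ΣF_y = 0: A_y + T·sin56° − 550 − 750 − 2900 = 0 → A_y = 4200 − 3249.74 × 0.829038 = 1506 lb.

T = 3250 lb, A_x = 1817 lb, A_y = 1506 lb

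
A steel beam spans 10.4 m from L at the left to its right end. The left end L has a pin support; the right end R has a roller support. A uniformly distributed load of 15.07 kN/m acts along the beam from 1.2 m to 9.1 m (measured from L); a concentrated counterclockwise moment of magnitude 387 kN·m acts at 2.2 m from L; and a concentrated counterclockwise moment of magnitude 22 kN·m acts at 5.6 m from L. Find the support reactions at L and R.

Resultant of the distributed load: 15.07 × 7.9 = 119.053 kN at 5.15 m from L.
ΣM about L: R_y·10.4 − (15.07·7.9)·5.15 + 387 + 22 = 0 → R_y = 204.12295/10.4 = 19.6272 ≈ 19.63 kN.
ΣF_y = 0: L_y + 19.6272 − 15.07·7.9 = 0 → L_y = 99.43 kN.
ΣF_x = 0: no horizontal applied forces, so L_x = 0.

L_x = 0, L_y = 99.43 kN, R_y = 19.63 kN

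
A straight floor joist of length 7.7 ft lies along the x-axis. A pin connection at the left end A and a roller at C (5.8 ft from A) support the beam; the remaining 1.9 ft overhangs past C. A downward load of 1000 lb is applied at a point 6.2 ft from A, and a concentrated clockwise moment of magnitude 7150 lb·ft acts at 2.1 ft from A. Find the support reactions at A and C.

A_x = 0, A_y = -1302 lb, C_y = 2302 lb

ΣM about A: C_y·5.8 − 1000·6.2 − 7150 = 0 → C_y = 13350/5.8 = 2301.72 ≈ 2302 lb.
ΣF_y = 0: A_y + 2301.72 − 1000 = 0 → A_y = -1302 lb.
ΣF_x = 0: no horizontal applied forces, so A_x = 0.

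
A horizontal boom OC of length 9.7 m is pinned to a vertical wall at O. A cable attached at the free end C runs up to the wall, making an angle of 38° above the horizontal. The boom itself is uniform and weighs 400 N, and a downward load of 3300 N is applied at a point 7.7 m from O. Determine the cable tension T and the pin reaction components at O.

T = 4580 N, O_x = 3609 N, O_y = 880.4 N

ΣM about O: T·sin38°·9.7 − 400·4.85 − 3300·7.7 = 0 → T = 27350/(9.7·0.615661) = 4579.77 ≈ 4580 N.
ΣF_x = 0: O_x − T·cos38° = 0 → O_x = 4579.77 × 0.788011 = 3609 N.
ΣF_y = 0: O_y + T·sin38° − 400 − 3300 = 0 → O_y = 3700 − 4579.77 × 0.615661 = 880.4 N.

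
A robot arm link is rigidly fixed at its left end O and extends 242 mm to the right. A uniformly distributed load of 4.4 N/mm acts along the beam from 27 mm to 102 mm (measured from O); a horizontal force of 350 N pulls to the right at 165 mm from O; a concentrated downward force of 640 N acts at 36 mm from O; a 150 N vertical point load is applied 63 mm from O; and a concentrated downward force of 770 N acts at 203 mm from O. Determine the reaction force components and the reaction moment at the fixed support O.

Resultant of the distributed load: 4.4 × 75 = 330 N at 64.5 mm from O.
ΣF_x = 0: O_x + 350 = 0 → O_x = -350.0 N.
ΣF_y = 0: O_y − 4.4·75 − 640 − 150 − 770 = 0 → O_y = 1890 N.
ΣM about O: M_O − (4.4·75)·64.5 − 640·36 − 150·63 − 770·203 = 0 → M_O = 210100 N·mm.

O_x = -350.0 N, O_y = 1890 N, M_O = 210100 N·mm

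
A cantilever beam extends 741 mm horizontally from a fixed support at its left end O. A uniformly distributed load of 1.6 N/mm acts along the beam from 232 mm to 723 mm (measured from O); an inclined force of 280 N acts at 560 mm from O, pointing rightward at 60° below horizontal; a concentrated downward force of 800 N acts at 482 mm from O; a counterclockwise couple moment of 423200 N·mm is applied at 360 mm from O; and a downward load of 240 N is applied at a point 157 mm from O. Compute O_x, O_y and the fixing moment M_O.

Resultant of the distributed load: 1.6 × 491 = 785.6 N at 477.5 mm from O.
ΣF_x = 0: O_x + 280·cos60° = 0 → O_x = -140.0 N.
ΣF_y = 0: O_y − 1.6·491 − 280·sin60° − 800 − 240 = 0 → O_y = 2068 N.
ΣM about O: M_O − (1.6·491)·477.5 − 280·sin60°·560 − 800·482 + 423200 − 240·157 = 0 → M_O = 511000 N·mm.

O_x = -140.0 N, O_y = 2068 N, M_O = 511000 N·mm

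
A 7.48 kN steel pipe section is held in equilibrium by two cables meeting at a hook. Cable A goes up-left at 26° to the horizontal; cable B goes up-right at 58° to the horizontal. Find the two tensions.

T_A = 3.986 kN, T_B = 6.760 kN

ΣF_x = 0: −T_A·cos26° + T_B·cos58° = 0 → T_B = 1.6961·T_A.
ΣF_y = 0: T_A·sin26° + T_B·sin58° = 7.48.
Substitute: T_A·(0.438371 + 1.6961·0.848048) = 7.48 → T_A = 3.98562 ≈ 3.986 kN.
Then T_B = 1.6961 × 3.98562 = 6.760 kN.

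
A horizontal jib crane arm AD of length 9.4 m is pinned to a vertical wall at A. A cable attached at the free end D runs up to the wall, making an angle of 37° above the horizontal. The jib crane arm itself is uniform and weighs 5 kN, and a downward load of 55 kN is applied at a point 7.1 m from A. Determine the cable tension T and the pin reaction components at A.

ΣM about A: T·sin37°·9.4 − 5·4.7 − 55·7.1 = 0 → T = 414/(9.4·0.601815) = 73.1829 ≈ 73.18 kN.
ΣF_x = 0: A_x − T·cos37° = 0 → A_x = 73.1829 × 0.798636 = 58.45 kN.
ΣF_y = 0: A_y + T·sin37° − 5 − 55 = 0 → A_y = 60 − 73.1829 × 0.601815 = 15.96 kN.

T = 73.18 kN, A_x = 58.45 kN, A_y = 15.96 kN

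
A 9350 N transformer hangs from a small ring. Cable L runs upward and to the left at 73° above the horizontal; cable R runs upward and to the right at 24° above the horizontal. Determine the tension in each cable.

T_L = 8606 N, T_R = 2754 N

ΣF_x = 0: −T_L·cos73° + T_R·cos24° = 0 → T_R = 0.320041·T_L.
ΣF_y = 0: T_L·sin73° + T_R·sin24° = 9350.
Substitute: T_L·(0.956305 + 0.320041·0.406737) = 9350 → T_L = 8605.79 ≈ 8606 N.
Then T_R = 0.320041 × 8605.79 = 2754 N.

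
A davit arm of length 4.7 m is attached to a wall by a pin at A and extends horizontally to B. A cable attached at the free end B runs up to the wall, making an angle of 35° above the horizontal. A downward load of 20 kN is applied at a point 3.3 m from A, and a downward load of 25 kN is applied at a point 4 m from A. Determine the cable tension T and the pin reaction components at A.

T = 61.58 kN, A_x = 50.44 kN, A_y = 9.681 kN

ΣM about A: T·sin35°·4.7 − 20·3.3 − 25·4 = 0 → T = 166/(4.7·0.573576) = 61.5771 ≈ 61.58 kN.
ΣF_x = 0: A_x − T·cos35° = 0 → A_x = 61.5771 × 0.819152 = 50.44 kN.
ΣF_y = 0: A_y + T·sin35° − 20 − 25 = 0 → A_y = 45 − 61.5771 × 0.573576 = 9.681 kN.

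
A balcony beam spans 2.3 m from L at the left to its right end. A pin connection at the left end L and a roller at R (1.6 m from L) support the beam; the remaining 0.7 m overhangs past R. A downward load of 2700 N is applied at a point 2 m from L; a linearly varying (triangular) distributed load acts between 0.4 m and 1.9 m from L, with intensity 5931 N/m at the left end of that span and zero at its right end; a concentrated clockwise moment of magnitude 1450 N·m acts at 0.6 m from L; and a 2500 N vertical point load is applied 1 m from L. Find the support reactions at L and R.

L_x = 0, L_y = 1302 N, R_y = 8346 N

Resultant of the triangular load: ½ × 5931 × 1.5 = 4448.25 N, acting at 0.9 m from L (one-third of the span from the peak).
Taking moments about L: R_y·1.6 − 2700·2 − (½·5931·1.5)·0.9 − 1450 − 2500·1 = 0 → R_y = 13353.425/1.6 = 8345.89 ≈ 8346 N.
ΣF_y = 0: L_y + 8345.89 − 2700 − ½·5931·1.5 − 2500 = 0 → L_y = 1302 N.
ΣF_x = 0: no horizontal applied forces, so L_x = 0.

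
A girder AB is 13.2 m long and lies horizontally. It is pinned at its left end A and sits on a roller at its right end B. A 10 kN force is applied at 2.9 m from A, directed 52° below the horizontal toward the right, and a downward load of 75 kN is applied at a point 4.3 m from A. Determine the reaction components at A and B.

Taking moments about A: B_y·13.2 − 10·sin52°·2.9 − 75·4.3 = 0 → B_y = 345.352/13.2 = 26.163 ≈ 26.16 kN.
ΣF_y = 0: A_y + 26.163 − 10·sin52° − 75 = 0 → A_y = 56.72 kN.
ΣF_x = 0: A_x + 10·cos52° = 0 → A_x = -6.157 kN.

A_x = -6.157 kN, A_y = 56.72 kN, B_y = 26.16 kN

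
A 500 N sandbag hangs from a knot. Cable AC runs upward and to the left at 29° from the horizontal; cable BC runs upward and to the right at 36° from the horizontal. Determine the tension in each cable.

ΣF_x = 0: −T_AC·cos29° + T_BC·cos36° = 0 → T_BC = 1.08109·T_AC.
ΣF_y = 0: T_AC·sin29° + T_BC·sin36° = 500.
Substitute: T_AC·(0.48481 + 1.08109·0.587785) = 500 → T_AC = 446.326 ≈ 446.3 N.
Then T_BC = 1.08109 × 446.326 = 482.5 N.

T_AC = 446.3 N, T_BC = 482.5 N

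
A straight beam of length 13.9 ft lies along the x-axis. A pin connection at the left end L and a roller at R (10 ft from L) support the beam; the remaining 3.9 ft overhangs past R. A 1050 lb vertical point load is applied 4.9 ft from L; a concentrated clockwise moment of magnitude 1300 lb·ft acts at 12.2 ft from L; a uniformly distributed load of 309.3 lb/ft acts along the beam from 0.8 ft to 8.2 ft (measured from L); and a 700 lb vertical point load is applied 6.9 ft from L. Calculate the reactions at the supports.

L_x = 0, L_y = 1881 lb, R_y = 2157 lb

Resultant of the distributed load: 309.3 × 7.4 = 2288.82 lb at 4.5 ft from L.
Taking moments about L: R_y·10 − 1050·4.9 − 1300 − (309.3·7.4)·4.5 − 700·6.9 = 0 → R_y = 21574.69/10 = 2157.47 ≈ 2157 lb.
ΣF_y = 0: L_y + 2157.47 − 1050 − 309.3·7.4 − 700 = 0 → L_y = 1881 lb.
ΣF_x = 0: no horizontal applied forces, so L_x = 0.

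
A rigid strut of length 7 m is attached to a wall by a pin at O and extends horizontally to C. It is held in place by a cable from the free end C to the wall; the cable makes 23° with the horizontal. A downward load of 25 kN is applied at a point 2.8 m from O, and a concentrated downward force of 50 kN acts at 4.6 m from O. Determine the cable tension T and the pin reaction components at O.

T = 109.7 kN, O_x = 101.0 kN, O_y = 32.14 kN

ΣM about O: T·sin23°·7 − 25·2.8 − 50·4.6 = 0 → T = 300/(7·0.390731) = 109.685 ≈ 109.7 kN.
ΣF_x = 0: O_x − T·cos23° = 0 → O_x = 109.685 × 0.920505 = 101.0 kN.
ΣF_y = 0: O_y + T·sin23° − 25 − 50 = 0 → O_y = 75 − 109.685 × 0.390731 = 32.14 kN.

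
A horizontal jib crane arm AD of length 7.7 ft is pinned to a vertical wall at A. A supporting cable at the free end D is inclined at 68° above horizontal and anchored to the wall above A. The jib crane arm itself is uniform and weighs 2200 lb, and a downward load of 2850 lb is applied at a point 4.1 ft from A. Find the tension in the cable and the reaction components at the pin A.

ΣM about A: T·sin68°·7.7 − 2200·3.85 − 2850·4.1 = 0 → T = 20155/(7.7·0.927184) = 2823.1 ≈ 2823 lb.
ΣF_x = 0: A_x − T·cos68° = 0 → A_x = 2823.1 × 0.374607 = 1058 lb.
ΣF_y = 0: A_y + T·sin68° − 2200 − 2850 = 0 → A_y = 5050 − 2823.1 × 0.927184 = 2432 lb.

T = 2823 lb, A_x = 1058 lb, A_y = 2432 lb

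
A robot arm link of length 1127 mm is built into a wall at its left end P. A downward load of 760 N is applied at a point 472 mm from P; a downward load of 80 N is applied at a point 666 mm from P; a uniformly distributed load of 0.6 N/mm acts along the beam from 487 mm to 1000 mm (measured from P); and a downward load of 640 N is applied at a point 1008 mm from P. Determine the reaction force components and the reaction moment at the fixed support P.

Resultant of the distributed load: 0.6 × 513 = 307.8 N at 743.5 mm from P.
ΣF_x = 0: P_x = 0.
ΣF_y = 0: P_y − 760 − 80 − 0.6·513 − 640 = 0 → P_y = 1788 N.
ΣM about P: M_P − 760·472 − 80·666 − (0.6·513)·743.5 − 640·1008 = 0 → M_P = 1286000 N·mm.

P_x = 0, P_y = 1788 N, M_P = 1286000 N·mm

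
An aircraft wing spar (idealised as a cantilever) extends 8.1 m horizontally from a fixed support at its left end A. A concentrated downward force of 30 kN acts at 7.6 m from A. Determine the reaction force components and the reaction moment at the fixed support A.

ΣF_x = 0: A_x = 0.
ΣF_y = 0: A_y − 30 = 0 → A_y = 30.00 kN.
ΣM about A: M_A − 30·7.6 = 0 → M_A = 228.0 kN·m.

A_x = 0, A_y = 30.00 kN, M_A = 228.0 kN·m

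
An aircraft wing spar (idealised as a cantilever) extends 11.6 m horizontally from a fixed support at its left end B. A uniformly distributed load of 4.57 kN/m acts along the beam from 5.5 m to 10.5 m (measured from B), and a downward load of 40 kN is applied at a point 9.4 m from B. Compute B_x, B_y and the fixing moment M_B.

B_x = 0, B_y = 62.85 kN, M_B = 558.8 kN·m

Resultant of the distributed load: 4.57 × 5 = 22.85 kN at 8 m from B.
ΣF_x = 0: B_x = 0.
ΣF_y = 0: B_y − 4.57·5 − 40 = 0 → B_y = 62.85 kN.
ΣM about B: M_B − (4.57·5)·8 − 40·9.4 = 0 → M_B = 558.8 kN·m.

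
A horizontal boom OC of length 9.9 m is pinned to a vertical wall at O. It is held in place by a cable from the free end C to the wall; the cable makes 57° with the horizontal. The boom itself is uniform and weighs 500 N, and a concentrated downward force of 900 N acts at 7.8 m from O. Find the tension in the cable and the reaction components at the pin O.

T = 1144 N, O_x = 622.8 N, O_y = 440.9 N

ΣM about O: T·sin57°·9.9 − 500·4.95 − 900·7.8 = 0 → T = 9495/(9.9·0.838671) = 1143.58 ≈ 1144 N.
ΣF_x = 0: O_x − T·cos57° = 0 → O_x = 1143.58 × 0.544639 = 622.8 N.
ΣF_y = 0: O_y + T·sin57° − 500 − 900 = 0 → O_y = 1400 − 1143.58 × 0.838671 = 440.9 N.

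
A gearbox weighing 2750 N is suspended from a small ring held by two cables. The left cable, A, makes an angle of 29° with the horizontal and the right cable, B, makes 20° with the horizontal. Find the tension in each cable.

ΣF_x = 0: −T_A·cos29° + T_B·cos20° = 0 → T_B = 0.930751·T_A.
ΣF_y = 0: T_A·sin29° + T_B·sin20° = 2750.
Substitute: T_A·(0.48481 + 0.930751·0.34202) = 2750 → T_A = 3424.04 ≈ 3424 N.
Then T_B = 0.930751 × 3424.04 = 3187 N.

T_A = 3424 N, T_B = 3187 N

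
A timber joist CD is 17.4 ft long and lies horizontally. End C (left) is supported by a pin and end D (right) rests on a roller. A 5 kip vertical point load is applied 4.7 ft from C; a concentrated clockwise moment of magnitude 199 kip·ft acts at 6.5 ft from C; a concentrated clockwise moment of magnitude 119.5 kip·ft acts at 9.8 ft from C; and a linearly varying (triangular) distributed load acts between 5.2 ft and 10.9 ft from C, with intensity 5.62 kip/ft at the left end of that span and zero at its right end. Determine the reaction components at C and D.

Resultant of the triangular load: ½ × 5.62 × 5.7 = 16.017 kip, acting at 7.1 ft from C (one-third of the span from the peak).
Moments about C: D_y·17.4 − 5·4.7 − 199 − 119.5 − (½·5.62·5.7)·7.1 = 0 → D_y = 455.7207/17.4 = 26.1908 ≈ 26.19 kip.
ΣF_y = 0: C_y + 26.1908 − 5 − ½·5.62·5.7 = 0 → C_y = -5.174 kip.
ΣF_x = 0: no horizontal applied forces, so C_x = 0.

C_x = 0, C_y = -5.174 kip, D_y = 26.19 kip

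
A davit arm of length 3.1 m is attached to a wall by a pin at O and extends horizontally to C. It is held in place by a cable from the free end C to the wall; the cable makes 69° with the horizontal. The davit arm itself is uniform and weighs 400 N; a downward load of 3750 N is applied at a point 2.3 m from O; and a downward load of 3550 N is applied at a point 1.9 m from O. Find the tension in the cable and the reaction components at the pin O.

T = 5525 N, O_x = 1980 N, O_y = 2542 N

ΣM about O: T·sin69°·3.1 − 400·1.55 − 3750·2.3 − 3550·1.9 = 0 → T = 15990/(3.1·0.93358) = 5525.04 ≈ 5525 N.
ΣF_x = 0: O_x − T·cos69° = 0 → O_x = 5525.04 × 0.358368 = 1980 N.
ΣF_y = 0: O_y + T·sin69° − 400 − 3750 − 3550 = 0 → O_y = 7700 − 5525.04 × 0.93358 = 2542 N.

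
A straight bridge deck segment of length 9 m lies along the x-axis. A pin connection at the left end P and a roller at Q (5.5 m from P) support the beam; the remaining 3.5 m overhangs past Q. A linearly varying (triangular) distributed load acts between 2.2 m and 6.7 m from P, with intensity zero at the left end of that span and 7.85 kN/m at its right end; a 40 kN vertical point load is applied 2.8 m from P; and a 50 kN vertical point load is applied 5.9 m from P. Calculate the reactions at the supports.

P_x = 0, P_y = 16.96 kN, Q_y = 90.70 kN

Resultant of the triangular load: ½ × 7.85 × 4.5 = 17.6625 kN, acting at 5.2 m from P (one-third of the span from the peak).
ΣM about P: Q_y·5.5 − (½·7.85·4.5)·5.2 − 40·2.8 − 50·5.9 = 0 → Q_y = 498.845/5.5 = 90.6991 ≈ 90.70 kN.
ΣF_y = 0: P_y + 90.6991 − ½·7.85·4.5 − 40 − 50 = 0 → P_y = 16.96 kN.
ΣF_x = 0: no horizontal applied forces, so P_x = 0.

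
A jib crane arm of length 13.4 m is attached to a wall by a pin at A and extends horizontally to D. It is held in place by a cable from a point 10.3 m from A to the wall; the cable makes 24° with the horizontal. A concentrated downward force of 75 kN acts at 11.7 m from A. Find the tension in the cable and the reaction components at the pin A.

ΣM about A: T·sin24°·10.3 − 75·11.7 = 0 → T = 877.5/(10.3·0.406737) = 209.458 ≈ 209.5 kN.
ΣF_x = 0: A_x − T·cos24° = 0 → A_x = 209.458 × 0.913545 = 191.3 kN.
ΣF_y = 0: A_y + T·sin24° − 75 = 0 → A_y = 75 − 209.458 × 0.406737 = -10.19 kN.

T = 209.5 kN, A_x = 191.3 kN, A_y = -10.19 kN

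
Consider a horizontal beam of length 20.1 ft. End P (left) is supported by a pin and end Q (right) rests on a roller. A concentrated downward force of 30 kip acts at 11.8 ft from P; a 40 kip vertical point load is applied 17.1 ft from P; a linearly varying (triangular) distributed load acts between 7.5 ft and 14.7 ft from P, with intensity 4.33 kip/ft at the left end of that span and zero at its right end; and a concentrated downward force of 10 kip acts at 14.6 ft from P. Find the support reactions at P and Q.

Resultant of the triangular load: ½ × 4.33 × 7.2 = 15.588 kip, acting at 9.9 ft from P (one-third of the span from the peak).
Taking moments about P: Q_y·20.1 − 30·11.8 − 40·17.1 − (½·4.33·7.2)·9.9 − 10·14.6 = 0 → Q_y = 1338.3212/20.1 = 66.5831 ≈ 66.58 kip.
ΣF_y = 0: P_y + 66.5831 − 30 − 40 − ½·4.33·7.2 − 10 = 0 → P_y = 29.00 kip.
ΣF_x = 0: no horizontal applied forces, so P_x = 0.

P_x = 0, P_y = 29.00 kip, Q_y = 66.58 kip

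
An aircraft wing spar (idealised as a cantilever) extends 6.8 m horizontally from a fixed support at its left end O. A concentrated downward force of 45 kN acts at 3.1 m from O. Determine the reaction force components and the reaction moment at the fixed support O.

ΣF_x = 0: O_x = 0.
ΣF_y = 0: O_y − 45 = 0 → O_y = 45.00 kN.
ΣM about O: M_O − 45·3.1 = 0 → M_O = 139.5 kN·m.

O_x = 0, O_y = 45.00 kN, M_O = 139.5 kN·m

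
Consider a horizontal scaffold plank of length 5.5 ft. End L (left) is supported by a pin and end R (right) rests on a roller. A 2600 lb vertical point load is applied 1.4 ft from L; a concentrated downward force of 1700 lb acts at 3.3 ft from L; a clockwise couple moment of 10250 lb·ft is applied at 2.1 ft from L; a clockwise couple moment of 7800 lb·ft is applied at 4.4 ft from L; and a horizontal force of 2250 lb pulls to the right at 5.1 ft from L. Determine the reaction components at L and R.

L_x = -2250 lb, L_y = -663.6 lb, R_y = 4964 lb

Taking moments about L: R_y·5.5 − 2600·1.4 − 1700·3.3 − 10250 − 7800 = 0 → R_y = 27300/5.5 = 4963.64 ≈ 4964 lb.
ΣF_y = 0: L_y + 4963.64 − 2600 − 1700 = 0 → L_y = -663.6 lb.
ΣF_x = 0: L_x + 2250 = 0 → L_x = -2250 lb.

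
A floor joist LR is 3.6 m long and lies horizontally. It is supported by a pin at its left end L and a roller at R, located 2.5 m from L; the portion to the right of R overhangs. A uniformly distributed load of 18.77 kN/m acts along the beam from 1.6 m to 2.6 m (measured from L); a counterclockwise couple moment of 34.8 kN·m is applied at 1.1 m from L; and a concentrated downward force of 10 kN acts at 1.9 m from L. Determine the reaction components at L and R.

L_x = 0, L_y = 19.32 kN, R_y = 9.447 kN

Resultant of the distributed load: 18.77 × 1 = 18.77 kN at 2.1 m from L.
ΣM about L: R_y·2.5 − (18.77·1)·2.1 + 34.8 − 10·1.9 = 0 → R_y = 23.617/2.5 = 9.4468 ≈ 9.447 kN.
ΣF_y = 0: L_y + 9.4468 − 18.77·1 − 10 = 0 → L_y = 19.32 kN.
ΣF_x = 0: no horizontal applied forces, so L_x = 0.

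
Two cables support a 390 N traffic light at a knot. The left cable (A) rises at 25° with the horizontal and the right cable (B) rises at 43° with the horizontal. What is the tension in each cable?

ΣF_x = 0: −T_A·cos25° + T_B·cos43° = 0 → T_B = 1.23922·T_A.
ΣF_y = 0: T_A·sin25° + T_B·sin43° = 390.
Substitute: T_A·(0.422618 + 1.23922·0.681998) = 390 → T_A = 307.628 ≈ 307.6 N.
Then T_B = 1.23922 × 307.628 = 381.2 N.

T_A = 307.6 N, T_B = 381.2 N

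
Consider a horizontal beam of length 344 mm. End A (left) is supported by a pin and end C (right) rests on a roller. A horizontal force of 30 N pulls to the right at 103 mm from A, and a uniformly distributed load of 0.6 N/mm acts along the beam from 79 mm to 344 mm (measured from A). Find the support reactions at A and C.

A_x = -30.00 N, A_y = 61.24 N, C_y = 97.76 N

Resultant of the distributed load: 0.6 × 265 = 159 N at 211.5 mm from A.
ΣM about A: C_y·344 − (0.6·265)·211.5 = 0 → C_y = 33628.5/344 = 97.7573 ≈ 97.76 N.
ΣF_y = 0: A_y + 97.7573 − 0.6·265 = 0 → A_y = 61.24 N.
ΣF_x = 0: A_x + 30 = 0 → A_x = -30.00 N.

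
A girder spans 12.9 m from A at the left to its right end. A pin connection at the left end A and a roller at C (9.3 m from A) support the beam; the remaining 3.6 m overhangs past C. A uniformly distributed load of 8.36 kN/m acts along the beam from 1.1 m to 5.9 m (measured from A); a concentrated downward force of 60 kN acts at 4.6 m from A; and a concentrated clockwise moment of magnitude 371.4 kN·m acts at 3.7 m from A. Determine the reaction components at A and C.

Resultant of the distributed load: 8.36 × 4.8 = 40.128 kN at 3.5 m from A.
ΣM about A: C_y·9.3 − (8.36·4.8)·3.5 − 60·4.6 − 371.4 = 0 → C_y = 787.848/9.3 = 84.7148 ≈ 84.71 kN.
ΣF_y = 0: A_y + 84.7148 − 8.36·4.8 − 60 = 0 → A_y = 15.41 kN.
ΣF_x = 0: no horizontal applied forces, so A_x = 0.

A_x = 0, A_y = 15.41 kN, C_y = 84.71 kN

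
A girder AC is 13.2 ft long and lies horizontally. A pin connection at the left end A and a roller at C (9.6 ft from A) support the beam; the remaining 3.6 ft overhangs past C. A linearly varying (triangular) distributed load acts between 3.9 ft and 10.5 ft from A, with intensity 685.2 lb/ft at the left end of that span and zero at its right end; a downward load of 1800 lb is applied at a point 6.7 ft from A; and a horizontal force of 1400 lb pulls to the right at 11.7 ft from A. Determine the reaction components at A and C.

Resultant of the triangular load: ½ × 685.2 × 6.6 = 2261.16 lb, acting at 6.1 ft from A (one-third of the span from the peak).
Moments about A: C_y·9.6 − (½·685.2·6.6)·6.1 − 1800·6.7 = 0 → C_y = 25853.076/9.6 = 2693.03 ≈ 2693 lb.
ΣF_y = 0: A_y + 2693.03 − ½·685.2·6.6 − 1800 = 0 → A_y = 1368 lb.
ΣF_x = 0: A_x + 1400 = 0 → A_x = -1400 lb.

A_x = -1400 lb, A_y = 1368 lb, C_y = 2693 lb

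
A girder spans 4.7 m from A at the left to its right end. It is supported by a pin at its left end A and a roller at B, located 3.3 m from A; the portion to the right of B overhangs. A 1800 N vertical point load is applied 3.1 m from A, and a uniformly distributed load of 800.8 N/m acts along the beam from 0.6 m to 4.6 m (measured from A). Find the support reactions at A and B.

Resultant of the distributed load: 800.8 × 4 = 3203.2 N at 2.6 m from A.
Moments about A: B_y·3.3 − 1800·3.1 − (800.8·4)·2.6 = 0 → B_y = 13908.32/3.3 = 4214.64 ≈ 4215 N.
ΣF_y = 0: A_y + 4214.64 − 1800 − 800.8·4 = 0 → A_y = 788.6 N.
ΣF_x = 0: no horizontal applied forces, so A_x = 0.

A_x = 0, A_y = 788.6 N, B_y = 4215 N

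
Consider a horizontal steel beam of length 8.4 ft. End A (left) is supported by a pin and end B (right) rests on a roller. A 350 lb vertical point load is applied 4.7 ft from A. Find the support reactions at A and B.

A_x = 0, A_y = 154.2 lb, B_y = 195.8 lb

ΣM about A: B_y·8.4 − 350·4.7 = 0 → B_y = 1645/8.4 = 195.833 ≈ 195.8 lb.
ΣF_y = 0: A_y + 195.833 − 350 = 0 → A_y = 154.2 lb.
ΣF_x = 0: no horizontal applied forces, so A_x = 0.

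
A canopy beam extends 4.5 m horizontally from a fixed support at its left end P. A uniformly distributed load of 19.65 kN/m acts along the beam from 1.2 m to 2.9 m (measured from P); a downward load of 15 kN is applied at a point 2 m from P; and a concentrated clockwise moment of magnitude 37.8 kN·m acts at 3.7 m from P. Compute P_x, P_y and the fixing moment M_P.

Resultant of the distributed load: 19.65 × 1.7 = 33.405 kN at 2.05 m from P.
ΣF_x = 0: P_x = 0.
ΣF_y = 0: P_y − 19.65·1.7 − 15 = 0 → P_y = 48.40 kN.
ΣM about P: M_P − (19.65·1.7)·2.05 − 15·2 − 37.8 = 0 → M_P = 136.3 kN·m.

P_x = 0, P_y = 48.40 kN, M_P = 136.3 kN·m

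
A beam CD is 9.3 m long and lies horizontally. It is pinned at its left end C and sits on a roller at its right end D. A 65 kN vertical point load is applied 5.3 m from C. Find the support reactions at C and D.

C_x = 0, C_y = 27.96 kN, D_y = 37.04 kN

Taking moments about C: D_y·9.3 − 65·5.3 = 0 → D_y = 344.5/9.3 = 37.043 ≈ 37.04 kN.
ΣF_y = 0: C_y + 37.043 − 65 = 0 → C_y = 27.96 kN.
ΣF_x = 0: no horizontal applied forces, so C_x = 0.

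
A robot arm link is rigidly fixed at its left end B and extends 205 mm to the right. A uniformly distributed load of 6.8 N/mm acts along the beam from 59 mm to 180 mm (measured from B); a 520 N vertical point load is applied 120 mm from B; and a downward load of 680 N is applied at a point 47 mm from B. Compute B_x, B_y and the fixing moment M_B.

Resultant of the distributed load: 6.8 × 121 = 822.8 N at 119.5 mm from B.
ΣF_x = 0: B_x = 0.
ΣF_y = 0: B_y − 6.8·121 − 520 − 680 = 0 → B_y = 2023 N.
ΣM about B: M_B − (6.8·121)·119.5 − 520·120 − 680·47 = 0 → M_B = 192700 N·mm.

B_x = 0, B_y = 2023 N, M_B = 192700 N·mm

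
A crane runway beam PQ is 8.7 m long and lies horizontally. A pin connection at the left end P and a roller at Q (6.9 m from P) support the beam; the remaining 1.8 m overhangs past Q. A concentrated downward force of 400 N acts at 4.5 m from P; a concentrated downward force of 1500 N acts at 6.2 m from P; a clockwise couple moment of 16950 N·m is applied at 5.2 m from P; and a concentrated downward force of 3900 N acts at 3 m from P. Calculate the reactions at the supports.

ΣM about P: Q_y·6.9 − 400·4.5 − 1500·6.2 − 16950 − 3900·3 = 0 → Q_y = 39750/6.9 = 5760.87 ≈ 5761 N.
ΣF_y = 0: P_y + 5760.87 − 400 − 1500 − 3900 = 0 → P_y = 39.13 N.
ΣF_x = 0: no horizontal applied forces, so P_x = 0.

P_x = 0, P_y = 39.13 N, Q_y = 5761 N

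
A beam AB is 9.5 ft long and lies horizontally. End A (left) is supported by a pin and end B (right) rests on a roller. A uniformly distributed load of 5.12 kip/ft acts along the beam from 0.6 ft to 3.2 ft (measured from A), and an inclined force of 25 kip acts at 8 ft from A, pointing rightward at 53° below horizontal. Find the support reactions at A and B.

A_x = -15.05 kip, A_y = 13.80 kip, B_y = 19.48 kip

Resultant of the distributed load: 5.12 × 2.6 = 13.312 kip at 1.9 ft from A.
ΣM about A: B_y·9.5 − (5.12·2.6)·1.9 − 25·sin53°·8 = 0 → B_y = 185.02/9.5 = 19.4758 ≈ 19.48 kip.
ΣF_y = 0: A_y + 19.4758 − 5.12·2.6 − 25·sin53° = 0 → A_y = 13.80 kip.
ΣF_x = 0: A_x + 25·cos53° = 0 → A_x = -15.05 kip.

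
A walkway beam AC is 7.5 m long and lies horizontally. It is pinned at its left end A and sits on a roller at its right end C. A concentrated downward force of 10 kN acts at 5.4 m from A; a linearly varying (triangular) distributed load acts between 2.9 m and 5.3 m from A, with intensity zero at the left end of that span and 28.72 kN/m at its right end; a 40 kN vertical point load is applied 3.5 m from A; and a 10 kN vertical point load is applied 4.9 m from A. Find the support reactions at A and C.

A_x = 0, A_y = 41.39 kN, C_y = 53.08 kN

Resultant of the triangular load: ½ × 28.72 × 2.4 = 34.464 kN, acting at 4.5 m from A (one-third of the span from the peak).
Taking moments about A: C_y·7.5 − 10·5.4 − (½·28.72·2.4)·4.5 − 40·3.5 − 10·4.9 = 0 → C_y = 398.088/7.5 = 53.0784 ≈ 53.08 kN.
ΣF_y = 0: A_y + 53.0784 − 10 − ½·28.72·2.4 − 40 − 10 = 0 → A_y = 41.39 kN.
ΣF_x = 0: no horizontal applied forces, so A_x = 0.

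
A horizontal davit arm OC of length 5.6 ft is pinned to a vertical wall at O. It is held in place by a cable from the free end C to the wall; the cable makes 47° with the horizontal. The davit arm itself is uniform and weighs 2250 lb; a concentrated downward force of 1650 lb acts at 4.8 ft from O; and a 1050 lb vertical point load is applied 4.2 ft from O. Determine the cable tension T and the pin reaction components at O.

ΣM about O: T·sin47°·5.6 − 2250·2.8 − 1650·4.8 − 1050·4.2 = 0 → T = 18630/(5.6·0.731354) = 4548.8 ≈ 4549 lb.
ΣF_x = 0: O_x − T·cos47° = 0 → O_x = 4548.8 × 0.681998 = 3102 lb.
ΣF_y = 0: O_y + T·sin47° − 2250 − 1650 − 1050 = 0 → O_y = 4950 − 4548.8 × 0.731354 = 1623 lb.

T = 4549 lb, O_x = 3102 lb, O_y = 1623 lb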